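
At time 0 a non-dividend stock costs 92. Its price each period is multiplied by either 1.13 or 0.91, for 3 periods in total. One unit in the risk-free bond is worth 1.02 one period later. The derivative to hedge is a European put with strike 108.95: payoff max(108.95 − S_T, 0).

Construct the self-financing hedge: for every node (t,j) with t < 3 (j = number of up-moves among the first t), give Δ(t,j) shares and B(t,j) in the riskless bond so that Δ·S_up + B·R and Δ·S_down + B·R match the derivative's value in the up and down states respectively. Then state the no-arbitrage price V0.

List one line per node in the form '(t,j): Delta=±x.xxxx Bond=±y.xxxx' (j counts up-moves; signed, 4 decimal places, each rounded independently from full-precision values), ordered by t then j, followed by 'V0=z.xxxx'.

(0,0): Delta=-0.7175 Bond=79.4776
(1,0): Delta=-1.0000 Bond=104.7193
(1,1): Delta=-0.4900 Bond=57.4149
(2,0): Delta=-1.0000 Bond=106.8137
(2,1): Delta=-1.0000 Bond=106.8137
(2,2): Delta=-0.0792 Bond=10.3127
V0=13.4690

The replicating-portfolio and risk-neutral prices coincide; use p* = (1.02−0.91)/(1.13−0.91) = 0.5000 for the latter.
Payoff layer (t=3): V(3,0)=39.6215, V(3,1)=22.8607, V(3,2)=2.0479, V(3,3)=0.0000
  t=2,j=0: stock 76.1852 → up 86.0893 (V=22.8607), down 69.3285 (V=39.6215). Price 30.6285; hedge Δ=-1.0000, bond B=106.8137.
  t=2,j=1: stock 94.6036 → up 106.9021 (V=2.0479), down 86.0893 (V=22.8607). Price 12.2101; hedge Δ=-1.0000, bond B=106.8137.
  t=2,j=2: stock 117.4748 → up 132.7465 (V=0.0000), down 106.9021 (V=2.0479). Price 1.0039; hedge Δ=-0.0792, bond B=10.3127.
  t=1,j=0: stock 83.7200 → up 94.6036 (V=12.2101), down 76.1852 (V=30.6285). Price 20.9993; hedge Δ=-1.0000, bond B=104.7193.
  t=1,j=1: stock 103.9600 → up 117.4748 (V=1.0039), down 94.6036 (V=12.2101). Price 6.4775; hedge Δ=-0.4900, bond B=57.4149.
  t=0,j=0: stock 92.0000 → up 103.9600 (V=6.4775), down 83.7200 (V=20.9993). Price 13.4690; hedge Δ=-0.7175, bond B=79.4776.
The time-0 hedge costs 13.4690, which is the no-arbitrage price.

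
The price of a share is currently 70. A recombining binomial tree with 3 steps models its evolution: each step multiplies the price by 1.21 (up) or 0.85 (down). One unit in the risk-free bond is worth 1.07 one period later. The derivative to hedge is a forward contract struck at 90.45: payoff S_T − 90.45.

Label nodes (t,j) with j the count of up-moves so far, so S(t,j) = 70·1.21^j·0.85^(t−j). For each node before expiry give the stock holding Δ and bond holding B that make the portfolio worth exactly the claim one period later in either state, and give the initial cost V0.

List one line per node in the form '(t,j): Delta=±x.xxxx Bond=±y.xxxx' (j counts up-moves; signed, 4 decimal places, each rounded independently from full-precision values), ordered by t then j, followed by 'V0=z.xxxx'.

No-arbitrage ⇒ martingale measure with p* = (R−d)/(u−d) = 0.6111.
Terminal values V(3,·): V(3,0)=-47.4613, V(3,1)=-29.2543, V(3,2)=-3.3361, V(3,3)=33.5593
  t=2,j=0: stock 50.5750 → up 61.1957 (V=-29.2543), down 42.9887 (V=-47.4613). Price -33.9577; hedge Δ=1.0000, bond B=-84.5327.
  t=2,j=1: stock 71.9950 → up 87.1140 (V=-3.3361), down 61.1958 (V=-29.2543). Price -12.5377; hedge Δ=1.0000, bond B=-84.5327.
  t=2,j=2: stock 102.4870 → up 124.0093 (V=33.5593), down 87.1139 (V=-3.3361). Price 17.9543; hedge Δ=1.0000, bond B=-84.5327.
  t=1,j=0: stock 59.5000 → up 71.9950 (V=-12.5377), down 50.5750 (V=-33.9577). Price -19.5025; hedge Δ=1.0000, bond B=-79.0025.
  t=1,j=1: stock 84.7000 → up 102.4870 (V=17.9543), down 71.9950 (V=-12.5377). Price 5.6975; hedge Δ=1.0000, bond B=-79.0025.
  t=0,j=0: stock 70.0000 → up 84.7000 (V=5.6975), down 59.5000 (V=-19.5025). Price -3.8341; hedge Δ=1.0000, bond B=-73.8341.
Each (Δ,B) replicates both successor values, so the strategy is self-financing and V0 is arbitrage-free.

(0,0): Delta=1.0000 Bond=-73.8341
(1,0): Delta=1.0000 Bond=-79.0025
(1,1): Delta=1.0000 Bond=-79.0025
(2,0): Delta=1.0000 Bond=-84.5327
(2,1): Delta=1.0000 Bond=-84.5327
(2,2): Delta=1.0000 Bond=-84.5327
V0=-3.8341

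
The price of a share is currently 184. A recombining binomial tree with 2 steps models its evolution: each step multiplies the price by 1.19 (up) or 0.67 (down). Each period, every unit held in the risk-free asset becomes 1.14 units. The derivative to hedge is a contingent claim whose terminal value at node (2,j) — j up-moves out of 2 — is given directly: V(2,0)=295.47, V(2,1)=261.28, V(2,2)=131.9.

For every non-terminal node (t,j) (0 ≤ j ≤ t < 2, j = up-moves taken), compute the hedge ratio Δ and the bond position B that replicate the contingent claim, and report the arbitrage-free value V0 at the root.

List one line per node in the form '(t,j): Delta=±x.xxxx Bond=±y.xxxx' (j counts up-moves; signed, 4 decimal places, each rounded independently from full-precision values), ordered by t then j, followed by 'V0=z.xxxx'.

The replicating-portfolio and risk-neutral prices coincide; use p* = (1.14−0.67)/(1.19−0.67) = 0.9038 for the latter.
Terminal payoffs: V(2,0)=295.4700, V(2,1)=261.2800, V(2,2)=131.9000
  t=1,j=0: stock 123.2800 → up 146.7032 (V=261.2800), down 82.5976 (V=295.4700). Price 232.0768; hedge Δ=-0.5333, bond B=297.8268.
  t=1,j=1: stock 218.9600 → up 260.5624 (V=131.9000), down 146.7032 (V=261.2800). Price 126.6144; hedge Δ=-1.1363, bond B=375.4221.
  t=0,j=0: stock 184.0000 → up 218.9600 (V=126.6144), down 123.2800 (V=232.0768). Price 119.9605; hedge Δ=-1.1022, bond B=322.7728.
Check: Δ(0,0)·S0 + B(0,0) = 119.9605 = V0.

(0,0): Delta=-1.1022 Bond=322.7728
(1,0): Delta=-0.5333 Bond=297.8268
(1,1): Delta=-1.1363 Bond=375.4221
V0=119.9605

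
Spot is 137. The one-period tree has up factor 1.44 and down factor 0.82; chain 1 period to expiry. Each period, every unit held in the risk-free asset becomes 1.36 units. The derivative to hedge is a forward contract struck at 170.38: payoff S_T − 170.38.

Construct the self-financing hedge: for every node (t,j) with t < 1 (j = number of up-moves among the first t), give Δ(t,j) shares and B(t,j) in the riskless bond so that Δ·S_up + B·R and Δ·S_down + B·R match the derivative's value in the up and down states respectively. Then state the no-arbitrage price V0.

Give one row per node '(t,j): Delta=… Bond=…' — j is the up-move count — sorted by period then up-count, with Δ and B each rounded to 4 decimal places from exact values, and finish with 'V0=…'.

Risk-neutral probability p* = (R−d)/(u−d) = (1.36−0.82)/(1.44−0.82) = 0.8710.
At expiry t=1: V(1,0)=-58.0400, V(1,1)=26.9000
Node (0,0) S=137.0000: V=(p*·26.9000+(1−p*)·-58.0400)/1.36=11.7206; Δ=(26.9000−-58.0400)/(197.2800−112.3400)=1.0000; B=V−Δ·S=-125.2794
The time-0 hedge costs 11.7206, which is the no-arbitrage price.

(0,0): Delta=1.0000 Bond=-125.2794
V0=11.7206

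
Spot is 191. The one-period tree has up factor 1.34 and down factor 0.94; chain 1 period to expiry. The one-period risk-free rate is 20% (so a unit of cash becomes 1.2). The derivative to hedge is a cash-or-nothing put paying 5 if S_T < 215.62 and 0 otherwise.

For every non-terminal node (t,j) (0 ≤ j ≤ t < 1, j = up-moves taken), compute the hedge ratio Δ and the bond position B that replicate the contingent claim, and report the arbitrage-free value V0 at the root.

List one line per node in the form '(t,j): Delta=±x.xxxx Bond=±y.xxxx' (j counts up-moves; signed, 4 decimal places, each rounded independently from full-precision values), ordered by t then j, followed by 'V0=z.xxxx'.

Since d<R<u, set p* = (R−d)/(u−d) = 0.6500; price each node as the discounted p*-expectation of its children.
Payoff layer (t=1): V(1,0)=5.0000, V(1,1)=0.0000
Node (0,0) S=191.0000: V=(p*·0.0000+(1−p*)·5.0000)/1.2=1.4583; Δ=(0.0000−5.0000)/(255.9400−179.5400)=-0.0654; B=V−Δ·S=13.9583
The time-0 hedge costs 1.4583, which is the no-arbitrage price.

(0,0): Delta=-0.0654 Bond=13.9583
V0=1.4583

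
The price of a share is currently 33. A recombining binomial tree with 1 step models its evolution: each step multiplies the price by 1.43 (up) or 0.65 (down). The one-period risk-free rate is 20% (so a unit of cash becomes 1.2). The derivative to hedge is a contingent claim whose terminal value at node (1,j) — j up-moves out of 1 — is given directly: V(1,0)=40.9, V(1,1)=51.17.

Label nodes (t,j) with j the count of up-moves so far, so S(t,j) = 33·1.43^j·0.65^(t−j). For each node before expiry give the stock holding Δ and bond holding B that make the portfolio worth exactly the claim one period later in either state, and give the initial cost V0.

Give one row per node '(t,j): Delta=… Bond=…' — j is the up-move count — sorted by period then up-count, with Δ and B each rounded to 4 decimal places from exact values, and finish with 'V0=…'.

No-arbitrage ⇒ martingale measure with p* = (R−d)/(u−d) = 0.7051.
Terminal payoffs: V(1,0)=40.9000, V(1,1)=51.1700
  t=0,j=0: stock 33.0000 → up 47.1900 (V=51.1700), down 21.4500 (V=40.9000). Price 40.1181; hedge Δ=0.3990, bond B=26.9514.
The time-0 hedge costs 40.1181, which is the no-arbitrage price.

(0,0): Delta=0.3990 Bond=26.9514
V0=40.1181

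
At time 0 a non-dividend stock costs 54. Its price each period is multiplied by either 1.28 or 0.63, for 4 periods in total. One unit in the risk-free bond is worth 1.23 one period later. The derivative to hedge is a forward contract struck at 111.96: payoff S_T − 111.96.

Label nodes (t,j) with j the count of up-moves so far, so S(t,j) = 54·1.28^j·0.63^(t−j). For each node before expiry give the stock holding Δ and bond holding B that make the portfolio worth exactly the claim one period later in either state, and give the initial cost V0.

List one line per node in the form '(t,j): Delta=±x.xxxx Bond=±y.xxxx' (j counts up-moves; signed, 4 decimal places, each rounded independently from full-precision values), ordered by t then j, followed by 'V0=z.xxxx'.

(0,0): Delta=1.0000 Bond=-48.9150
(1,0): Delta=1.0000 Bond=-60.1655
(1,1): Delta=1.0000 Bond=-60.1655
(2,0): Delta=1.0000 Bond=-74.0036
(2,1): Delta=1.0000 Bond=-74.0036
(2,2): Delta=1.0000 Bond=-74.0036
(3,0): Delta=1.0000 Bond=-91.0244
(3,1): Delta=1.0000 Bond=-91.0244
(3,2): Delta=1.0000 Bond=-91.0244
(3,3): Delta=1.0000 Bond=-91.0244
V0=5.0850

The replicating-portfolio and risk-neutral prices coincide; use p* = (1.23−0.63)/(1.28−0.63) = 0.9231 for the latter.
Terminal payoffs: V(4,0)=-103.4534, V(4,1)=-94.6768, V(4,2)=-76.8448, V(4,3)=-40.6149, V(4,4)=32.9951
  t=3,j=0: stock 13.5025 → up 17.2832 (V=-94.6768), down 8.5066 (V=-103.4534). Price -77.5219; hedge Δ=1.0000, bond B=-91.0244.
  t=3,j=1: stock 27.4337 → up 35.1152 (V=-76.8448), down 17.2832 (V=-94.6768). Price -63.5907; hedge Δ=1.0000, bond B=-91.0244.
  t=3,j=2: stock 55.7384 → up 71.3451 (V=-40.6149), down 35.1152 (V=-76.8448). Price -35.2860; hedge Δ=1.0000, bond B=-91.0244.
  t=3,j=3: stock 113.2462 → up 144.9551 (V=32.9951), down 71.3451 (V=-40.6149). Price 22.2218; hedge Δ=1.0000, bond B=-91.0244.
  t=2,j=0: stock 21.4326 → up 27.4337 (V=-63.5907), down 13.5025 (V=-77.5219). Price -52.5710; hedge Δ=1.0000, bond B=-74.0036.
  t=2,j=1: stock 43.5456 → up 55.7384 (V=-35.2860), down 27.4337 (V=-63.5907). Price -30.4580; hedge Δ=1.0000, bond B=-74.0036.
  t=2,j=2: stock 88.4736 → up 113.2462 (V=22.2218), down 55.7384 (V=-35.2860). Price 14.4700; hedge Δ=1.0000, bond B=-74.0036.
  t=1,j=0: stock 34.0200 → up 43.5456 (V=-30.4580), down 21.4326 (V=-52.5710). Price -26.1455; hedge Δ=1.0000, bond B=-60.1655.
  t=1,j=1: stock 69.1200 → up 88.4736 (V=14.4700), down 43.5456 (V=-30.4580). Price 8.9545; hedge Δ=1.0000, bond B=-60.1655.
  t=0,j=0: stock 54.0000 → up 69.1200 (V=8.9545), down 34.0200 (V=-26.1455). Price 5.0850; hedge Δ=1.0000, bond B=-48.9150.
Check: Δ(0,0)·S0 + B(0,0) = 5.0850 = V0.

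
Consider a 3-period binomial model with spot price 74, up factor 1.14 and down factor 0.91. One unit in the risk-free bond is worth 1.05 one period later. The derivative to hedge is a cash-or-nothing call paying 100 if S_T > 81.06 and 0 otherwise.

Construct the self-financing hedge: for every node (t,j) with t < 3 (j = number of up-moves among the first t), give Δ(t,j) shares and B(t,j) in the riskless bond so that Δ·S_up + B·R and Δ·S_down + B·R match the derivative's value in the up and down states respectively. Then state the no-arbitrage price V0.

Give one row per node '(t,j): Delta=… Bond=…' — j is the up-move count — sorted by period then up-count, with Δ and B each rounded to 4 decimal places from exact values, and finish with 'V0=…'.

Under the risk-neutral measure, an up-move has probability p* = (R−d)/(u−d) = 0.6087 and values discount at R = 1.05.
Payoff layer (t=3): V(3,0)=0.0000, V(3,1)=0.0000, V(3,2)=100.0000, V(3,3)=100.0000
Node (2,0) S=61.2794: V=(p*·0.0000+(1−p*)·0.0000)/1.05=0.0000; Δ=(0.0000−0.0000)/(69.8585−55.7643)=0.0000; B=V−Δ·S=0.0000
Node (2,1) S=76.7676: V=(p*·100.0000+(1−p*)·0.0000)/1.05=57.9710; Δ=(100.0000−0.0000)/(87.5151−69.8585)=5.6636; B=V−Δ·S=-376.8116
Node (2,2) S=96.1704: V=(p*·100.0000+(1−p*)·100.0000)/1.05=95.2381; Δ=(100.0000−100.0000)/(109.6343−87.5151)=0.0000; B=V−Δ·S=95.2381
Node (1,0) S=67.3400: V=(p*·57.9710+(1−p*)·0.0000)/1.05=33.6064; Δ=(57.9710−0.0000)/(76.7676−61.2794)=3.7429; B=V−Δ·S=-218.4415
Node (1,1) S=84.3600: V=(p*·95.2381+(1−p*)·57.9710)/1.05=76.8146; Δ=(95.2381−57.9710)/(96.1704−76.7676)=1.9207; B=V−Δ·S=-85.2162
Node (0,0) S=74.0000: V=(p*·76.8146+(1−p*)·33.6064)/1.05=57.0543; Δ=(76.8146−33.6064)/(84.3600−67.3400)=2.5387; B=V−Δ·S=-130.8075
Root portfolio cost Δ·74+B reproduces V0=57.0543.

(0,0): Delta=2.5387 Bond=-130.8075
(1,0): Delta=3.7429 Bond=-218.4415
(1,1): Delta=1.9207 Bond=-85.2162
(2,0): Delta=0.0000 Bond=0.0000
(2,1): Delta=5.6636 Bond=-376.8116
(2,2): Delta=0.0000 Bond=95.2381
V0=57.0543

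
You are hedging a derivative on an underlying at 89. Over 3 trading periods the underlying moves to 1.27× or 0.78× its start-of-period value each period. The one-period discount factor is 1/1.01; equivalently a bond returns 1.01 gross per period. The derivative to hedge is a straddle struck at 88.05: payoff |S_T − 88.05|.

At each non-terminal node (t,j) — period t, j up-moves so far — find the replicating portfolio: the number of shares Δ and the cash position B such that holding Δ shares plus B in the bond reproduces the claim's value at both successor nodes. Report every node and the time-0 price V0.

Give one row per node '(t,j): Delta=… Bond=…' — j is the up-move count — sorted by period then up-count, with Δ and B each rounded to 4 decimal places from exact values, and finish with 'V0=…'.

(0,0): Delta=0.2323 Bond=10.9878
(1,0): Delta=-0.3465 Bond=51.2775
(1,1): Delta=0.6342 Bond=-34.3231
(2,0): Delta=-1.0000 Bond=87.1782
(2,1): Delta=0.1073 Bond=11.7866
(2,2): Delta=1.0000 Bond=-87.1782
V0=31.6660

The replicating-portfolio and risk-neutral prices coincide; use p* = (1.01−0.78)/(1.27−0.78) = 0.4694 for the latter.
Terminal values V(3,·): V(3,0)=45.8149, V(3,1)=19.2825, V(3,2)=23.9175, V(3,3)=94.2561
(2,0): S=54.1476. Δ = (V_up−V_dn)/(S_up−S_dn) = (19.2825−45.8149)/(68.7675−42.2351) = -1.0000. V = [p*·19.2825 + (1−p*)·45.8149]/1.01 = 33.0306. B = V − Δ·S = 87.1782.
(2,1): S=88.1634. Δ = (V_up−V_dn)/(S_up−S_dn) = (23.9175−19.2825)/(111.9675−68.7675) = 0.1073. V = [p*·23.9175 + (1−p*)·19.2825]/1.01 = 21.2457. B = V − Δ·S = 11.7866.
(2,2): S=143.5481. Δ = (V_up−V_dn)/(S_up−S_dn) = (94.2561−23.9175)/(182.3061−111.9675) = 1.0000. V = [p*·94.2561 + (1−p*)·23.9175]/1.01 = 56.3699. B = V − Δ·S = -87.1782.
(1,0): S=69.4200. Δ = (V_up−V_dn)/(S_up−S_dn) = (21.2457−33.0306)/(88.1634−54.1476) = -0.3465. V = [p*·21.2457 + (1−p*)·33.0306]/1.01 = 27.2267. B = V − Δ·S = 51.2775.
(1,1): S=113.0300. Δ = (V_up−V_dn)/(S_up−S_dn) = (56.3699−21.2457)/(143.5481−88.1634) = 0.6342. V = [p*·56.3699 + (1−p*)·21.2457]/1.01 = 37.3590. B = V − Δ·S = -34.3231.
(0,0): S=89.0000. Δ = (V_up−V_dn)/(S_up−S_dn) = (37.3590−27.2267)/(113.0300−69.4200) = 0.2323. V = [p*·37.3590 + (1−p*)·27.2267]/1.01 = 31.6660. B = V − Δ·S = 10.9878.
The time-0 hedge costs 31.6660, which is the no-arbitrage price.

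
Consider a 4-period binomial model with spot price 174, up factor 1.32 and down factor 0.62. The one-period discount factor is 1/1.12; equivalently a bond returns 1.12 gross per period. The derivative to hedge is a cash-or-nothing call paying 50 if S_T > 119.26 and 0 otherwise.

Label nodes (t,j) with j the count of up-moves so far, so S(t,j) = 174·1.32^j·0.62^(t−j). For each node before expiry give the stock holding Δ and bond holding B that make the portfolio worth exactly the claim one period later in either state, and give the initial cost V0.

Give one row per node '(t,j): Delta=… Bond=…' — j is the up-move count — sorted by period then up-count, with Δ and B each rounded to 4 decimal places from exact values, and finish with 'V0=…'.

(0,0): Delta=0.1278 Bond=-0.7279
(1,0): Delta=0.2693 Bond=-16.0825
(1,1): Delta=0.1012 Bond=5.2917
(2,0): Delta=0.0000 Bond=0.0000
(2,1): Delta=0.3199 Bond=-25.2174
(2,2): Delta=0.0601 Bond=18.3843
(3,0): Delta=0.0000 Bond=0.0000
(3,1): Delta=0.0000 Bond=0.0000
(3,2): Delta=0.3800 Bond=-39.5408
(3,3): Delta=0.0000 Bond=44.6429
V0=21.5060

No-arbitrage ⇒ martingale measure with p* = (R−d)/(u−d) = 0.7143.
Payoff layer (t=4): V(4,0)=0.0000, V(4,1)=0.0000, V(4,2)=0.0000, V(4,3)=50.0000, V(4,4)=50.0000
  t=3,j=0: stock 41.4691 → up 54.7392 (V=0.0000), down 25.7108 (V=0.0000). Price 0.0000; hedge Δ=0.0000, bond B=0.0000.
  t=3,j=1: stock 88.2890 → up 116.5415 (V=0.0000), down 54.7392 (V=0.0000). Price 0.0000; hedge Δ=0.0000, bond B=0.0000.
  t=3,j=2: stock 187.9701 → up 248.1205 (V=50.0000), down 116.5415 (V=0.0000). Price 31.8878; hedge Δ=0.3800, bond B=-39.5408.
  t=3,j=3: stock 400.1944 → up 528.2567 (V=50.0000), down 248.1205 (V=50.0000). Price 44.6429; hedge Δ=0.0000, bond B=44.6429.
  t=2,j=0: stock 66.8856 → up 88.2890 (V=0.0000), down 41.4691 (V=0.0000). Price 0.0000; hedge Δ=0.0000, bond B=0.0000.
  t=2,j=1: stock 142.4016 → up 187.9701 (V=31.8878), down 88.2890 (V=0.0000). Price 20.3366; hedge Δ=0.3199, bond B=-25.2174.
  t=2,j=2: stock 303.1776 → up 400.1944 (V=44.6429), down 187.9701 (V=31.8878). Price 36.6058; hedge Δ=0.0601, bond B=18.3843.
  t=1,j=0: stock 107.8800 → up 142.4016 (V=20.3366), down 66.8856 (V=0.0000). Price 12.9698; hedge Δ=0.2693, bond B=-16.0825.
  t=1,j=1: stock 229.6800 → up 303.1776 (V=36.6058), down 142.4016 (V=20.3366). Price 28.5335; hedge Δ=0.1012, bond B=5.2917.
  t=0,j=0: stock 174.0000 → up 229.6800 (V=28.5335), down 107.8800 (V=12.9698). Price 21.5060; hedge Δ=0.1278, bond B=-0.7279.
The time-0 hedge costs 21.5060, which is the no-arbitrage price.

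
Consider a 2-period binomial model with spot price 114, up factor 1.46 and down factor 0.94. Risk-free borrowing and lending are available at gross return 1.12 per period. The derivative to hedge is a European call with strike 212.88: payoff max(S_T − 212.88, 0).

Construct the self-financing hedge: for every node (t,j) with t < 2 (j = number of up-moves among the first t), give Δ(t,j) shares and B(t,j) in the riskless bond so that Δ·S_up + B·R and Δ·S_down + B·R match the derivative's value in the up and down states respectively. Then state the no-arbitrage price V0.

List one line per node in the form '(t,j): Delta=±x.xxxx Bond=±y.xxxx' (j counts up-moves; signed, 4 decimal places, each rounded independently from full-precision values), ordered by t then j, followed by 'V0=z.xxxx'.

Risk-neutral probability p* = (R−d)/(u−d) = (1.12−0.94)/(1.46−0.94) = 0.3462.
Terminal payoffs: V(2,0)=0.0000, V(2,1)=0.0000, V(2,2)=30.1224
Node (1,0) S=107.1600: V=(p*·0.0000+(1−p*)·0.0000)/1.12=0.0000; Δ=(0.0000−0.0000)/(156.4536−100.7304)=0.0000; B=V−Δ·S=0.0000
Node (1,1) S=166.4400: V=(p*·30.1224+(1−p*)·0.0000)/1.12=9.3098; Δ=(30.1224−0.0000)/(243.0024−156.4536)=0.3480; B=V−Δ·S=-48.6179
Node (0,0) S=114.0000: V=(p*·9.3098+(1−p*)·0.0000)/1.12=2.8773; Δ=(9.3098−0.0000)/(166.4400−107.1600)=0.1570; B=V−Δ·S=-15.0261
Self-financing check: at every node Δ·S+B equals the discounted successor values.

(0,0): Delta=0.1570 Bond=-15.0261
(1,0): Delta=0.0000 Bond=0.0000
(1,1): Delta=0.3480 Bond=-48.6179
V0=2.8773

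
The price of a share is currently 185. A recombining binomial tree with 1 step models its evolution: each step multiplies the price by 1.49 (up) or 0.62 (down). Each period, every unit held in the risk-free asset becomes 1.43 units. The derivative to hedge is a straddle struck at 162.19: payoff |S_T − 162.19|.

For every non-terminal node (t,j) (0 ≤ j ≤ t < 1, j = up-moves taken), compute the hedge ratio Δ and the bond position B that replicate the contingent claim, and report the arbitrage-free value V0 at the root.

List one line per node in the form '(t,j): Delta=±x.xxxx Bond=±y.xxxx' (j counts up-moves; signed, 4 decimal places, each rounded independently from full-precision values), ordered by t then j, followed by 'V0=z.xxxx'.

No-arbitrage ⇒ martingale measure with p* = (R−d)/(u−d) = 0.9310.
Terminal values V(1,·): V(1,0)=47.4900, V(1,1)=113.4600
  t=0,j=0: stock 185.0000 → up 275.6500 (V=113.4600), down 114.7000 (V=47.4900). Price 76.1611; hedge Δ=0.4099, bond B=0.3335.
Each (Δ,B) replicates both successor values, so the strategy is self-financing and V0 is arbitrage-free.

(0,0): Delta=0.4099 Bond=0.3335
V0=76.1611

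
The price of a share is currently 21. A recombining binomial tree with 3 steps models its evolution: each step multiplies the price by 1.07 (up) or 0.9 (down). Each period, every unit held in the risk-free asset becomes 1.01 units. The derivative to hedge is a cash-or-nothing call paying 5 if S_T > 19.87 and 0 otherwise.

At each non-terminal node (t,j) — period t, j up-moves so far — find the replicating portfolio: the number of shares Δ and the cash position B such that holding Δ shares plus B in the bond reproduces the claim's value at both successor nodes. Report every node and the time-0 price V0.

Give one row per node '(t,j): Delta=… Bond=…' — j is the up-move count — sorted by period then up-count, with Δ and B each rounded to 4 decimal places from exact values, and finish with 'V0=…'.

(0,0): Delta=0.6271 Bond=-9.7029
(1,0): Delta=0.9970 Bond=-16.7905
(1,1): Delta=0.4574 Bond=-5.9869
(2,0): Delta=0.0000 Bond=0.0000
(2,1): Delta=1.4544 Bond=-26.2085
(2,2): Delta=0.0000 Bond=4.9505
V0=3.4661

Under the risk-neutral measure, an up-move has probability p* = (R−d)/(u−d) = 0.6471 and values discount at R = 1.01.
Terminal payoffs: V(3,0)=0.0000, V(3,1)=0.0000, V(3,2)=5.0000, V(3,3)=5.0000
  t=2,j=0: stock 17.0100 → up 18.2007 (V=0.0000), down 15.3090 (V=0.0000). Price 0.0000; hedge Δ=0.0000, bond B=0.0000.
  t=2,j=1: stock 20.2230 → up 21.6386 (V=5.0000), down 18.2007 (V=0.0000). Price 3.2033; hedge Δ=1.4544, bond B=-26.2085.
  t=2,j=2: stock 24.0429 → up 25.7259 (V=5.0000), down 21.6386 (V=5.0000). Price 4.9505; hedge Δ=0.0000, bond B=4.9505.
  t=1,j=0: stock 18.9000 → up 20.2230 (V=3.2033), down 17.0100 (V=0.0000). Price 2.0522; hedge Δ=0.9970, bond B=-16.7905.
  t=1,j=1: stock 22.4700 → up 24.0429 (V=4.9505), down 20.2230 (V=3.2033). Price 4.2909; hedge Δ=0.4574, bond B=-5.9869.
  t=0,j=0: stock 21.0000 → up 22.4700 (V=4.2909), down 18.9000 (V=2.0522). Price 3.4661; hedge Δ=0.6271, bond B=-9.7029.
Each (Δ,B) replicates both successor values, so the strategy is self-financing and V0 is arbitrage-free.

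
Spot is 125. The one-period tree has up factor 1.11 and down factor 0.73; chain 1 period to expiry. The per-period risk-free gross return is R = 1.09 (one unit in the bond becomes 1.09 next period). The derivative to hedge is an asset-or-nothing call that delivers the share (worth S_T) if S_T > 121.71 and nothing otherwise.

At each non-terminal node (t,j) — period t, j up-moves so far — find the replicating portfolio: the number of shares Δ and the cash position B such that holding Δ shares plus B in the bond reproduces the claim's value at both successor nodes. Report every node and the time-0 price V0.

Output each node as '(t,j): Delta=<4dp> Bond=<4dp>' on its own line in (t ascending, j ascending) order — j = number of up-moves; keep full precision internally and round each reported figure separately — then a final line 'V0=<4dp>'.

(0,0): Delta=2.9211 Bond=-244.5377
V0=120.5939

Risk-neutral probability p* = (R−d)/(u−d) = (1.09−0.73)/(1.11−0.73) = 0.9474.
At expiry t=1: V(1,0)=0.0000, V(1,1)=138.7500
Node (0,0) S=125.0000: V=(p*·138.7500+(1−p*)·0.0000)/1.09=120.5939; Δ=(138.7500−0.0000)/(138.7500−91.2500)=2.9211; B=V−Δ·S=-244.5377
Self-financing check: at every node Δ·S+B equals the discounted successor values.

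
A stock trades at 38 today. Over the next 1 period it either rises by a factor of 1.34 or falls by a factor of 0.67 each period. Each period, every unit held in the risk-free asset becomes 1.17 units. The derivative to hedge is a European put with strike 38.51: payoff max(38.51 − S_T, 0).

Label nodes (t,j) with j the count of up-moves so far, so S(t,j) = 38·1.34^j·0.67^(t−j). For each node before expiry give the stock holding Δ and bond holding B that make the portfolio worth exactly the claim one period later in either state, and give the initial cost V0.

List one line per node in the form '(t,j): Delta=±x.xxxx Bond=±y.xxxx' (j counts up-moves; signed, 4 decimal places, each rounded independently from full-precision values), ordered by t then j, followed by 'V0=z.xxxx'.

Since d<R<u, set p* = (R−d)/(u−d) = 0.7463; price each node as the discounted p*-expectation of its children.
Terminal values V(1,·): V(1,0)=13.0500, V(1,1)=0.0000
  t=0,j=0: stock 38.0000 → up 50.9200 (V=0.0000), down 25.4600 (V=13.0500). Price 2.8301; hedge Δ=-0.5126, bond B=22.3077.
Each (Δ,B) replicates both successor values, so the strategy is self-financing and V0 is arbitrage-free.

(0,0): Delta=-0.5126 Bond=22.3077
V0=2.8301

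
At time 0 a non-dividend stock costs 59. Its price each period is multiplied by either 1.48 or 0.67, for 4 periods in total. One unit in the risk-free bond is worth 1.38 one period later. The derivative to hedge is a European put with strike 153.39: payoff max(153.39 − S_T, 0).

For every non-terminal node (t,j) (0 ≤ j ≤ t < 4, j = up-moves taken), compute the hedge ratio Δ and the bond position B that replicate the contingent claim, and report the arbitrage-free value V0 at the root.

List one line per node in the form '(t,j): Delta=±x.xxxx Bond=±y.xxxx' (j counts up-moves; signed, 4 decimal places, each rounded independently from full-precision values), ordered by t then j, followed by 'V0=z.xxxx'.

Under the risk-neutral measure, an up-move has probability p* = (R−d)/(u−d) = 0.8765 and values discount at R = 1.38.
Terminal payoffs: V(4,0)=141.5008, V(4,1)=127.1274, V(4,2)=95.3770, V(4,3)=25.2420, V(4,4)=0.0000
(3,0): S=17.7450. Δ = (V_up−V_dn)/(S_up−S_dn) = (127.1274−141.5008)/(26.2626−11.8892) = -1.0000. V = [p*·127.1274 + (1−p*)·141.5008]/1.38 = 93.4072. B = V − Δ·S = 111.1522.
(3,1): S=39.1979. Δ = (V_up−V_dn)/(S_up−S_dn) = (95.3770−127.1274)/(58.0130−26.2626) = -1.0000. V = [p*·95.3770 + (1−p*)·127.1274]/1.38 = 71.9542. B = V − Δ·S = 111.1522.
(3,2): S=86.5865. Δ = (V_up−V_dn)/(S_up−S_dn) = (25.2420−95.3770)/(128.1480−58.0130) = -1.0000. V = [p*·25.2420 + (1−p*)·95.3770]/1.38 = 24.5657. B = V − Δ·S = 111.1522.
(3,3): S=191.2657. Δ = (V_up−V_dn)/(S_up−S_dn) = (0.0000−25.2420)/(283.0733−128.1480) = -0.1629. V = [p*·0.0000 + (1−p*)·25.2420]/1.38 = 2.2582. B = V − Δ·S = 33.4211.
(2,0): S=26.4851. Δ = (V_up−V_dn)/(S_up−S_dn) = (71.9542−93.4072)/(39.1979−17.7450) = -1.0000. V = [p*·71.9542 + (1−p*)·93.4072]/1.38 = 54.0600. B = V − Δ·S = 80.5451.
(2,1): S=58.5044. Δ = (V_up−V_dn)/(S_up−S_dn) = (24.5657−71.9542)/(86.5865−39.1979) = -1.0000. V = [p*·24.5657 + (1−p*)·71.9542]/1.38 = 22.0407. B = V − Δ·S = 80.5451.
(2,2): S=129.2336. Δ = (V_up−V_dn)/(S_up−S_dn) = (2.2582−24.5657)/(191.2657−86.5865) = -0.2131. V = [p*·2.2582 + (1−p*)·24.5657]/1.38 = 3.6320. B = V − Δ·S = 31.1721.
(1,0): S=39.5300. Δ = (V_up−V_dn)/(S_up−S_dn) = (22.0407−54.0600)/(58.5044−26.4851) = -1.0000. V = [p*·22.0407 + (1−p*)·54.0600]/1.38 = 18.8360. B = V − Δ·S = 58.3660.
(1,1): S=87.3200. Δ = (V_up−V_dn)/(S_up−S_dn) = (3.6320−22.0407)/(129.2336−58.5044) = -0.2603. V = [p*·3.6320 + (1−p*)·22.0407]/1.38 = 4.2788. B = V − Δ·S = 27.0055.
(0,0): S=59.0000. Δ = (V_up−V_dn)/(S_up−S_dn) = (4.2788−18.8360)/(87.3200−39.5300) = -0.3046. V = [p*·4.2788 + (1−p*)·18.8360]/1.38 = 4.4029. B = V − Δ·S = 22.3747.
Root portfolio cost Δ·59+B reproduces V0=4.4029.

(0,0): Delta=-0.3046 Bond=22.3747
(1,0): Delta=-1.0000 Bond=58.3660
(1,1): Delta=-0.2603 Bond=27.0055
(2,0): Delta=-1.0000 Bond=80.5451
(2,1): Delta=-1.0000 Bond=80.5451
(2,2): Delta=-0.2131 Bond=31.1721
(3,0): Delta=-1.0000 Bond=111.1522
(3,1): Delta=-1.0000 Bond=111.1522
(3,2): Delta=-1.0000 Bond=111.1522
(3,3): Delta=-0.1629 Bond=33.4211
V0=4.4029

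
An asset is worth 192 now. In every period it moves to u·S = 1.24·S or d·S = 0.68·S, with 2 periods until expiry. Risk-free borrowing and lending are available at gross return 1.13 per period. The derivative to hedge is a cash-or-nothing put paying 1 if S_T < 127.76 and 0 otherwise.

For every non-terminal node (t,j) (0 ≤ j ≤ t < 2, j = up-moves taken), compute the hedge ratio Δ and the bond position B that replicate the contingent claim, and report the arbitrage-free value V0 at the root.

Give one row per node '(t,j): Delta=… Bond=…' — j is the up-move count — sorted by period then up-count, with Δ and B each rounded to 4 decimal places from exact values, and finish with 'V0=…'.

The replicating-portfolio and risk-neutral prices coincide; use p* = (1.13−0.68)/(1.24−0.68) = 0.8036 for the latter.
Terminal values V(2,·): V(2,0)=1.0000, V(2,1)=0.0000, V(2,2)=0.0000
(1,0): S=130.5600. Δ = (V_up−V_dn)/(S_up−S_dn) = (0.0000−1.0000)/(161.8944−88.7808) = -0.0137. V = [p*·0.0000 + (1−p*)·1.0000]/1.13 = 0.1738. B = V − Δ·S = 1.9595.
(1,1): S=238.0800. Δ = (V_up−V_dn)/(S_up−S_dn) = (0.0000−0.0000)/(295.2192−161.8944) = 0.0000. V = [p*·0.0000 + (1−p*)·0.0000]/1.13 = 0.0000. B = V − Δ·S = 0.0000.
(0,0): S=192.0000. Δ = (V_up−V_dn)/(S_up−S_dn) = (0.0000−0.1738)/(238.0800−130.5600) = -0.0016. V = [p*·0.0000 + (1−p*)·0.1738]/1.13 = 0.0302. B = V − Δ·S = 0.3406.
Check: Δ(0,0)·S0 + B(0,0) = 0.0302 = V0.

(0,0): Delta=-0.0016 Bond=0.3406
(1,0): Delta=-0.0137 Bond=1.9595
(1,1): Delta=0.0000 Bond=0.0000
V0=0.0302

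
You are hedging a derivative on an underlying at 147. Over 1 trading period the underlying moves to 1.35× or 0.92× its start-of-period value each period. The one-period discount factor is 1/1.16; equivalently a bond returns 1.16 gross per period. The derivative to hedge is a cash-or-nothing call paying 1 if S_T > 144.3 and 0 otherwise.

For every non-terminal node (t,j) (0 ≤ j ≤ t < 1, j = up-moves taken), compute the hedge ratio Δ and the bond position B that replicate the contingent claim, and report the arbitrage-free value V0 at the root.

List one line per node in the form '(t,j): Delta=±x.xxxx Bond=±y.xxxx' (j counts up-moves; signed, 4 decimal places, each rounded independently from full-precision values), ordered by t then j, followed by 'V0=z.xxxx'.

(0,0): Delta=0.0158 Bond=-1.8444
V0=0.4812

Under the risk-neutral measure, an up-move has probability p* = (R−d)/(u−d) = 0.5581 and values discount at R = 1.16.
Payoff layer (t=1): V(1,0)=0.0000, V(1,1)=1.0000
(0,0): S=147.0000. Δ = (V_up−V_dn)/(S_up−S_dn) = (1.0000−0.0000)/(198.4500−135.2400) = 0.0158. V = [p*·1.0000 + (1−p*)·0.0000]/1.16 = 0.4812. B = V − Δ·S = -1.8444.
Each (Δ,B) replicates both successor values, so the strategy is self-financing and V0 is arbitrage-free.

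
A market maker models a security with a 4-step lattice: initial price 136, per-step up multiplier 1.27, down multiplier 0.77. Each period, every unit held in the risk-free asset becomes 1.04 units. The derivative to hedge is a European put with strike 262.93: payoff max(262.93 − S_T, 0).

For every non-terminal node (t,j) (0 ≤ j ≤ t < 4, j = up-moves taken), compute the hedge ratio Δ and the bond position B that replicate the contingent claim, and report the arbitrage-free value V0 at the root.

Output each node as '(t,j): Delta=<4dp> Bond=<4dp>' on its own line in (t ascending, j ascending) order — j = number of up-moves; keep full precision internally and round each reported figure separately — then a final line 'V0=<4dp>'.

Since d<R<u, set p* = (R−d)/(u−d) = 0.5400; price each node as the discounted p*-expectation of its children.
At expiry t=4: V(4,0)=215.1219, V(4,1)=184.0776, V(4,2)=132.8748, V(4,3)=48.4233, V(4,4)=0.0000
  t=3,j=0: stock 62.0885 → up 78.8524 (V=184.0776), down 47.8081 (V=215.1219). Price 190.7288; hedge Δ=-1.0000, bond B=252.8173.
  t=3,j=1: stock 102.4057 → up 130.0552 (V=132.8748), down 78.8524 (V=184.0776). Price 150.4116; hedge Δ=-1.0000, bond B=252.8173.
  t=3,j=2: stock 168.9029 → up 214.5067 (V=48.4233), down 130.0552 (V=132.8748). Price 83.9144; hedge Δ=-1.0000, bond B=252.8173.
  t=3,j=3: stock 278.5801 → up 353.7967 (V=0.0000), down 214.5067 (V=48.4233). Price 21.4180; hedge Δ=-0.3476, bond B=118.2647.
  t=2,j=0: stock 80.6344 → up 102.4057 (V=150.4116), down 62.0885 (V=190.7288). Price 162.4592; hedge Δ=-1.0000, bond B=243.0936.
  t=2,j=1: stock 132.9944 → up 168.9029 (V=83.9144), down 102.4057 (V=150.4116). Price 110.0992; hedge Δ=-1.0000, bond B=243.0936.
  t=2,j=2: stock 219.3544 → up 278.5801 (V=21.4180), down 168.9029 (V=83.9144). Price 48.2369; hedge Δ=-0.5698, bond B=173.2297.
  t=1,j=0: stock 104.7200 → up 132.9944 (V=110.0992), down 80.6344 (V=162.4592). Price 129.0238; hedge Δ=-1.0000, bond B=233.7438.
  t=1,j=1: stock 172.7200 → up 219.3544 (V=48.2369), down 132.9944 (V=110.0992). Price 73.7438; hedge Δ=-0.7163, bond B=197.4683.
  t=0,j=0: stock 136.0000 → up 172.7200 (V=73.7438), down 104.7200 (V=129.0238). Price 95.3583; hedge Δ=-0.8129, bond B=205.9183.
Root portfolio cost Δ·136+B reproduces V0=95.3583.

(0,0): Delta=-0.8129 Bond=205.9183
(1,0): Delta=-1.0000 Bond=233.7438
(1,1): Delta=-0.7163 Bond=197.4683
(2,0): Delta=-1.0000 Bond=243.0936
(2,1): Delta=-1.0000 Bond=243.0936
(2,2): Delta=-0.5698 Bond=173.2297
(3,0): Delta=-1.0000 Bond=252.8173
(3,1): Delta=-1.0000 Bond=252.8173
(3,2): Delta=-1.0000 Bond=252.8173
(3,3): Delta=-0.3476 Bond=118.2647
V0=95.3583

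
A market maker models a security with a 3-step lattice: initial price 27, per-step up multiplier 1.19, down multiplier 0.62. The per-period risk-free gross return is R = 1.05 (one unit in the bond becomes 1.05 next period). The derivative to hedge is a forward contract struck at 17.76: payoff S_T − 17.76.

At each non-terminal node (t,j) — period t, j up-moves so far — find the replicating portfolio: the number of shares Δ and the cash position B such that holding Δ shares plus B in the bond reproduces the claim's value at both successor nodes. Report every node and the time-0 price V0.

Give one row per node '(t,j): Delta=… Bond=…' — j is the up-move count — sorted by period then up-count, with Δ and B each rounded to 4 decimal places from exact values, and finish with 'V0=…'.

Risk-neutral probability p* = (R−d)/(u−d) = (1.05−0.62)/(1.19−0.62) = 0.7544.
At expiry t=3: V(3,0)=-11.3251, V(3,1)=-5.4092, V(3,2)=5.9455, V(3,3)=27.7393
  t=2,j=0: stock 10.3788 → up 12.3508 (V=-5.4092), down 6.4349 (V=-11.3251). Price -6.5355; hedge Δ=1.0000, bond B=-16.9143.
  t=2,j=1: stock 19.9206 → up 23.7055 (V=5.9455), down 12.3508 (V=-5.4092). Price 3.0063; hedge Δ=1.0000, bond B=-16.9143.
  t=2,j=2: stock 38.2347 → up 45.4993 (V=27.7393), down 23.7055 (V=5.9455). Price 21.3204; hedge Δ=1.0000, bond B=-16.9143.
  t=1,j=0: stock 16.7400 → up 19.9206 (V=3.0063), down 10.3788 (V=-6.5355). Price 0.6312; hedge Δ=1.0000, bond B=-16.1088.
  t=1,j=1: stock 32.1300 → up 38.2347 (V=21.3204), down 19.9206 (V=3.0063). Price 16.0212; hedge Δ=1.0000, bond B=-16.1088.
  t=0,j=0: stock 27.0000 → up 32.1300 (V=16.0212), down 16.7400 (V=0.6312). Price 11.6582; hedge Δ=1.0000, bond B=-15.3418.
Root portfolio cost Δ·27+B reproduces V0=11.6582.

(0,0): Delta=1.0000 Bond=-15.3418
(1,0): Delta=1.0000 Bond=-16.1088
(1,1): Delta=1.0000 Bond=-16.1088
(2,0): Delta=1.0000 Bond=-16.9143
(2,1): Delta=1.0000 Bond=-16.9143
(2,2): Delta=1.0000 Bond=-16.9143
V0=11.6582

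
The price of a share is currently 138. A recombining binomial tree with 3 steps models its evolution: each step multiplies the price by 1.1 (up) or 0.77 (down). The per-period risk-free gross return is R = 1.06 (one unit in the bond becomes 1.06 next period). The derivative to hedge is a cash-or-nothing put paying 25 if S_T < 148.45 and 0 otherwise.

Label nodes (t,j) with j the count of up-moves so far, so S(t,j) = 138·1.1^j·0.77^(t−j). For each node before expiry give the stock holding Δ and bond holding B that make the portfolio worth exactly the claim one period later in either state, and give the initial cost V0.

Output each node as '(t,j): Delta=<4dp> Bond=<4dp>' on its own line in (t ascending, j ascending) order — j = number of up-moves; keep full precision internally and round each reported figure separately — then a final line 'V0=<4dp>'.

(0,0): Delta=-0.3773 Bond=58.8145
(1,0): Delta=0.0000 Bond=22.2499
(1,1): Delta=-0.4137 Bond=67.8735
(2,0): Delta=0.0000 Bond=23.5849
(2,1): Delta=0.0000 Bond=23.5849
(2,2): Delta=-0.4537 Bond=78.6164
V0=6.7451

Since d<R<u, set p* = (R−d)/(u−d) = 0.8788; price each node as the discounted p*-expectation of its children.
Terminal values V(3,·): V(3,0)=25.0000, V(3,1)=25.0000, V(3,2)=25.0000, V(3,3)=0.0000
Node (2,0) S=81.8202: V=(p*·25.0000+(1−p*)·25.0000)/1.06=23.5849; Δ=(25.0000−25.0000)/(90.0022−63.0016)=0.0000; B=V−Δ·S=23.5849
Node (2,1) S=116.8860: V=(p*·25.0000+(1−p*)·25.0000)/1.06=23.5849; Δ=(25.0000−25.0000)/(128.5746−90.0022)=0.0000; B=V−Δ·S=23.5849
Node (2,2) S=166.9800: V=(p*·0.0000+(1−p*)·25.0000)/1.06=2.8588; Δ=(0.0000−25.0000)/(183.6780−128.5746)=-0.4537; B=V−Δ·S=78.6164
Node (1,0) S=106.2600: V=(p*·23.5849+(1−p*)·23.5849)/1.06=22.2499; Δ=(23.5849−23.5849)/(116.8860−81.8202)=0.0000; B=V−Δ·S=22.2499
Node (1,1) S=151.8000: V=(p*·2.8588+(1−p*)·23.5849)/1.06=5.0670; Δ=(2.8588−23.5849)/(166.9800−116.8860)=-0.4137; B=V−Δ·S=67.8735
Node (0,0) S=138.0000: V=(p*·5.0670+(1−p*)·22.2499)/1.06=6.7451; Δ=(5.0670−22.2499)/(151.8000−106.2600)=-0.3773; B=V−Δ·S=58.8145
Self-financing check: at every node Δ·S+B equals the discounted successor values.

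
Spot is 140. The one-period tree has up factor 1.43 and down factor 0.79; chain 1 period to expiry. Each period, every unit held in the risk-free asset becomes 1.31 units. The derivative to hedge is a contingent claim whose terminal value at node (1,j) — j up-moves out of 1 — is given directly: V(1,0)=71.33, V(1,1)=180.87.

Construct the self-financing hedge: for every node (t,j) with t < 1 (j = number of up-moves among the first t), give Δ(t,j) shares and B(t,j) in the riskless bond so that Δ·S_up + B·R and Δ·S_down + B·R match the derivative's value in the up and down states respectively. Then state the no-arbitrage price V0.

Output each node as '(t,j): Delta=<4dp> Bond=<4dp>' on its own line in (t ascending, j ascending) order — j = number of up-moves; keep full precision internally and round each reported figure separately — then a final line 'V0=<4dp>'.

(0,0): Delta=1.2225 Bond=-48.7660
V0=122.3903

Risk-neutral probability p* = (R−d)/(u−d) = (1.31−0.79)/(1.43−0.79) = 0.8125.
At expiry t=1: V(1,0)=71.3300, V(1,1)=180.8700
  t=0,j=0: stock 140.0000 → up 200.2000 (V=180.8700), down 110.6000 (V=71.3300). Price 122.3903; hedge Δ=1.2225, bond B=-48.7660.
Self-financing check: at every node Δ·S+B equals the discounted successor values.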